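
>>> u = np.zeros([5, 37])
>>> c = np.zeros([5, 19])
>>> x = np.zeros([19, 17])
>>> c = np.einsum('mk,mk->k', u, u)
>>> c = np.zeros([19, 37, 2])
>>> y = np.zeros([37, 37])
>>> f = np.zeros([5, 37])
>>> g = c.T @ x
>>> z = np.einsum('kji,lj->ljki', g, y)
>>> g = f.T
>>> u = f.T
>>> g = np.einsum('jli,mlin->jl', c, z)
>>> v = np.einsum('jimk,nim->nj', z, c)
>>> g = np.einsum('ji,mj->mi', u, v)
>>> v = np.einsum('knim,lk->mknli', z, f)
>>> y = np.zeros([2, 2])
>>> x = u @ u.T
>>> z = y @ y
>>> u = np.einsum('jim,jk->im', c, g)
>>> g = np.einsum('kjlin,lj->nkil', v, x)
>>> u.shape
(37, 2)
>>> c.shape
(19, 37, 2)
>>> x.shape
(37, 37)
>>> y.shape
(2, 2)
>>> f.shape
(5, 37)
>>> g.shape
(2, 17, 5, 37)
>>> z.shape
(2, 2)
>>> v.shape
(17, 37, 37, 5, 2)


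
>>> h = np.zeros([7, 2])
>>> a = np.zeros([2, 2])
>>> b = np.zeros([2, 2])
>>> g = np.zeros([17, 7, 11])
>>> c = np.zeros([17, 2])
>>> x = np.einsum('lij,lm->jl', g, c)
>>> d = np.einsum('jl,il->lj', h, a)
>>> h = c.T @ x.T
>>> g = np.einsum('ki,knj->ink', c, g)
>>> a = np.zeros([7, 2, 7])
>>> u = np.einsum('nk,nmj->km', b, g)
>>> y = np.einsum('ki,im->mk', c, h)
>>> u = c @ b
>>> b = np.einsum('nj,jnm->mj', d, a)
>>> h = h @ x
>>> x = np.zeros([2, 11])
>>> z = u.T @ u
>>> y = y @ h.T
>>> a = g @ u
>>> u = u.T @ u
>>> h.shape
(2, 17)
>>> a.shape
(2, 7, 2)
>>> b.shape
(7, 7)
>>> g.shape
(2, 7, 17)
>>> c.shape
(17, 2)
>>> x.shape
(2, 11)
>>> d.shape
(2, 7)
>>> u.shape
(2, 2)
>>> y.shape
(11, 2)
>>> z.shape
(2, 2)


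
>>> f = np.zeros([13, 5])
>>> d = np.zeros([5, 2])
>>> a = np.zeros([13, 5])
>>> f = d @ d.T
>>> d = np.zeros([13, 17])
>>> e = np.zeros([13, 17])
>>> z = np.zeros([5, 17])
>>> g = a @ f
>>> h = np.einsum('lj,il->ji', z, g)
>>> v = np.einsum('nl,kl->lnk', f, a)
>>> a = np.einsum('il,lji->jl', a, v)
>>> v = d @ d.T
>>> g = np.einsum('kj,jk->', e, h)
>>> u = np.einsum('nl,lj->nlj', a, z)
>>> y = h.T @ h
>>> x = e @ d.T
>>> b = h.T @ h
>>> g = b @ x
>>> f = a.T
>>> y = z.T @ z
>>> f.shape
(5, 5)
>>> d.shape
(13, 17)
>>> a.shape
(5, 5)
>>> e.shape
(13, 17)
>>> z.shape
(5, 17)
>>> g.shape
(13, 13)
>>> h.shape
(17, 13)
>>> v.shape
(13, 13)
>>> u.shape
(5, 5, 17)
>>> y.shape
(17, 17)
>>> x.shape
(13, 13)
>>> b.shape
(13, 13)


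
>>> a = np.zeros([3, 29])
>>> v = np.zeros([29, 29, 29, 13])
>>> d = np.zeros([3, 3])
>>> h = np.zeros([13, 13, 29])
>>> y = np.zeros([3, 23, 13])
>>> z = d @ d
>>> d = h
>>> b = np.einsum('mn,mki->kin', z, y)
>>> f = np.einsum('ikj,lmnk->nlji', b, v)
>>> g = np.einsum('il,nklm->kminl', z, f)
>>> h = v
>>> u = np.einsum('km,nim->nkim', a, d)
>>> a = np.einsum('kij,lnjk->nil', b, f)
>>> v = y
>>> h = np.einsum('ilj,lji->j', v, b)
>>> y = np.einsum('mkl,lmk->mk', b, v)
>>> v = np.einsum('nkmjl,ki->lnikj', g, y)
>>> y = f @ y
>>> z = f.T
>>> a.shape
(29, 13, 29)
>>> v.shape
(3, 29, 13, 23, 29)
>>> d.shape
(13, 13, 29)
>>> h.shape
(13,)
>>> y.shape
(29, 29, 3, 13)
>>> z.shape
(23, 3, 29, 29)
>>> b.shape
(23, 13, 3)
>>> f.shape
(29, 29, 3, 23)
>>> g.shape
(29, 23, 3, 29, 3)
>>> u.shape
(13, 3, 13, 29)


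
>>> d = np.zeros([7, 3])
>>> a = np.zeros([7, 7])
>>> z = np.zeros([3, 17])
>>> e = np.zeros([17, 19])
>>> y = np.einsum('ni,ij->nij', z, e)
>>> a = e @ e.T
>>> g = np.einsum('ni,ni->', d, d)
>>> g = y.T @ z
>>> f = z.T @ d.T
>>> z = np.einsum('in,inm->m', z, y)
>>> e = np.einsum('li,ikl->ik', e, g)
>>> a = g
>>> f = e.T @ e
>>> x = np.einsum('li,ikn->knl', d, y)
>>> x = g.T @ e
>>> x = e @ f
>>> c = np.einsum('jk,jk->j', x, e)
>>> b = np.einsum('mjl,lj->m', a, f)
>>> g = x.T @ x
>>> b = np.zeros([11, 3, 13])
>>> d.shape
(7, 3)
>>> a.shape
(19, 17, 17)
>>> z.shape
(19,)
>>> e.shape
(19, 17)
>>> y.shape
(3, 17, 19)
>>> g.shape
(17, 17)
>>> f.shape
(17, 17)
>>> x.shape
(19, 17)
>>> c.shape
(19,)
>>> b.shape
(11, 3, 13)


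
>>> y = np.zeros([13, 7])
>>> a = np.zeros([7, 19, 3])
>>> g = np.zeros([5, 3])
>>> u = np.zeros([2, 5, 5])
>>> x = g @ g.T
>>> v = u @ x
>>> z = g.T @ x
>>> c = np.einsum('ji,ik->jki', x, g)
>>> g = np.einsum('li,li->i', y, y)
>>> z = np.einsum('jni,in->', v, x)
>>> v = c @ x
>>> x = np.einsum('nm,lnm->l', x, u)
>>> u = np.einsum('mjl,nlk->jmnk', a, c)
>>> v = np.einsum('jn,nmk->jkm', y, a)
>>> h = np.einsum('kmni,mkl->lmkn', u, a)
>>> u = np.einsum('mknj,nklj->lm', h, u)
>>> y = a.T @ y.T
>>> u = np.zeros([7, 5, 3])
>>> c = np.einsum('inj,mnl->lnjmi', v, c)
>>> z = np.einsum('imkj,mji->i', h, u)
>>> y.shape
(3, 19, 13)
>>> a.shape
(7, 19, 3)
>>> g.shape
(7,)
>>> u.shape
(7, 5, 3)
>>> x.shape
(2,)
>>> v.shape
(13, 3, 19)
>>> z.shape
(3,)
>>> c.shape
(5, 3, 19, 5, 13)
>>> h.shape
(3, 7, 19, 5)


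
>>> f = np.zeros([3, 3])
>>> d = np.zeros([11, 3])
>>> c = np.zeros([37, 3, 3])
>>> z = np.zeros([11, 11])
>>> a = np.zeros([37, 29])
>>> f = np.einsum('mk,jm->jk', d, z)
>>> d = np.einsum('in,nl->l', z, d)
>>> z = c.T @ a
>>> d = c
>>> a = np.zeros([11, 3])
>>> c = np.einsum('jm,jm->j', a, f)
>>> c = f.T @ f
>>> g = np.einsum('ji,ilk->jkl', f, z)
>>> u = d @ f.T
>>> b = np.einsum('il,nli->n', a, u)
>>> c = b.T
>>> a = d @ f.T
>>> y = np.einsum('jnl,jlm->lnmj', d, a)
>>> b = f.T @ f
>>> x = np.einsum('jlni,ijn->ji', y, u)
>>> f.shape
(11, 3)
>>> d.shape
(37, 3, 3)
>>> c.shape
(37,)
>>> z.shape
(3, 3, 29)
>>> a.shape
(37, 3, 11)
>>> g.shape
(11, 29, 3)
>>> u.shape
(37, 3, 11)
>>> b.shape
(3, 3)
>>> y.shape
(3, 3, 11, 37)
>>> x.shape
(3, 37)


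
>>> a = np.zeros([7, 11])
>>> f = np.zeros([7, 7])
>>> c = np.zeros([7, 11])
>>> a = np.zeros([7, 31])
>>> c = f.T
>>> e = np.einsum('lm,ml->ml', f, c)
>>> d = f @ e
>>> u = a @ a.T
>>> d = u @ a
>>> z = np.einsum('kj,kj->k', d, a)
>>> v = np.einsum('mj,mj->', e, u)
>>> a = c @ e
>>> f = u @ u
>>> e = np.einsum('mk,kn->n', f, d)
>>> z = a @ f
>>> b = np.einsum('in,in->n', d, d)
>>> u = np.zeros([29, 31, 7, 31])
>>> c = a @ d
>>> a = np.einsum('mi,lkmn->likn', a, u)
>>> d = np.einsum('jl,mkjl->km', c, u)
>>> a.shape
(29, 7, 31, 31)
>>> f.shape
(7, 7)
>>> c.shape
(7, 31)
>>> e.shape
(31,)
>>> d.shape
(31, 29)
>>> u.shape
(29, 31, 7, 31)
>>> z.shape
(7, 7)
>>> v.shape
()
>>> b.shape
(31,)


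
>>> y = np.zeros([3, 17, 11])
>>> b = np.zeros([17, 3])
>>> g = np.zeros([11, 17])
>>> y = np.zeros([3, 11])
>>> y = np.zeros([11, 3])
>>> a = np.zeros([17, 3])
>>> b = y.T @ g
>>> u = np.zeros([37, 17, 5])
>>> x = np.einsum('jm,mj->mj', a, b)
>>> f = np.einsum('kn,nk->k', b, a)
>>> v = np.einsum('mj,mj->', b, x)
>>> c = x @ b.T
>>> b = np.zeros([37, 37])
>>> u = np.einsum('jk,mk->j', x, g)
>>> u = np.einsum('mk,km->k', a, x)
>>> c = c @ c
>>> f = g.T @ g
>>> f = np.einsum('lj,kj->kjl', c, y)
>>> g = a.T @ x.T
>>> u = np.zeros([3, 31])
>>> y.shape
(11, 3)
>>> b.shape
(37, 37)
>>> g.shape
(3, 3)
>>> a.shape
(17, 3)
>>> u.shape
(3, 31)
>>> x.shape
(3, 17)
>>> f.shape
(11, 3, 3)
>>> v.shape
()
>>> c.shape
(3, 3)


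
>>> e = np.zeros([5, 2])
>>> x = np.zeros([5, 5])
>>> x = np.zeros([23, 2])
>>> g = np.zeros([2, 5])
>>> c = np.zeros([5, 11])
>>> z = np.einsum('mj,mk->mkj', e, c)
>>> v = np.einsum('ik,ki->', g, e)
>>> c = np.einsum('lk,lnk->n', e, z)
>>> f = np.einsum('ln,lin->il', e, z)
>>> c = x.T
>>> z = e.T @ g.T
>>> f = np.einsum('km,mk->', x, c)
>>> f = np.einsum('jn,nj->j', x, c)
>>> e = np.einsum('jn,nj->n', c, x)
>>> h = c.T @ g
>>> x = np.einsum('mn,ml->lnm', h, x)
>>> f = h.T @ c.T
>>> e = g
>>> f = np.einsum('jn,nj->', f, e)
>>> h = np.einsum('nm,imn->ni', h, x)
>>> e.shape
(2, 5)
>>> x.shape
(2, 5, 23)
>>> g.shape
(2, 5)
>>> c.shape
(2, 23)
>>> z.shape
(2, 2)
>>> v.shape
()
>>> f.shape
()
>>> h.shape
(23, 2)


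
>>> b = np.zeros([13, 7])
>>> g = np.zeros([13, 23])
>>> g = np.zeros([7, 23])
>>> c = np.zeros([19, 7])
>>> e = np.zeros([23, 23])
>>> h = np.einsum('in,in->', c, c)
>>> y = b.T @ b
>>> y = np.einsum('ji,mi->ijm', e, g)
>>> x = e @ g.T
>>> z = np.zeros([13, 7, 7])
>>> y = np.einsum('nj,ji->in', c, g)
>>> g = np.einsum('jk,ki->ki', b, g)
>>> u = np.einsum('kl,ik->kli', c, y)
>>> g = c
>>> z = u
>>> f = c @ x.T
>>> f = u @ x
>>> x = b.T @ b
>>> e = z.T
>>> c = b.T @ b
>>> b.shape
(13, 7)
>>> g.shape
(19, 7)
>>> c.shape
(7, 7)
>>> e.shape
(23, 7, 19)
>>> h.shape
()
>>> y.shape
(23, 19)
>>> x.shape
(7, 7)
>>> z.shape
(19, 7, 23)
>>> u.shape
(19, 7, 23)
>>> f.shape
(19, 7, 7)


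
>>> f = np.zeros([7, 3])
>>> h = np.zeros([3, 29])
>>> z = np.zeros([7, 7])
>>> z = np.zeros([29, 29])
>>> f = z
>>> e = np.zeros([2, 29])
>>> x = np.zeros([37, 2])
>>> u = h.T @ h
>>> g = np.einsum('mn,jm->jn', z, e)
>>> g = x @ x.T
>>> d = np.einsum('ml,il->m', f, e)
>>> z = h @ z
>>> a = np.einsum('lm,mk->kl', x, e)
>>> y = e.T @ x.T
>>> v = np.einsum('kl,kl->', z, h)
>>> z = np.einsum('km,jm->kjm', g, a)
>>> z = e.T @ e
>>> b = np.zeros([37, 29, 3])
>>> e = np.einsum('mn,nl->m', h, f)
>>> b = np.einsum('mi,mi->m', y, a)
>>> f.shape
(29, 29)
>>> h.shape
(3, 29)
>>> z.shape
(29, 29)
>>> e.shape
(3,)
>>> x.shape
(37, 2)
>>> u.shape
(29, 29)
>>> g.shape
(37, 37)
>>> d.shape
(29,)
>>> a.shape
(29, 37)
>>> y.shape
(29, 37)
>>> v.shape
()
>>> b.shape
(29,)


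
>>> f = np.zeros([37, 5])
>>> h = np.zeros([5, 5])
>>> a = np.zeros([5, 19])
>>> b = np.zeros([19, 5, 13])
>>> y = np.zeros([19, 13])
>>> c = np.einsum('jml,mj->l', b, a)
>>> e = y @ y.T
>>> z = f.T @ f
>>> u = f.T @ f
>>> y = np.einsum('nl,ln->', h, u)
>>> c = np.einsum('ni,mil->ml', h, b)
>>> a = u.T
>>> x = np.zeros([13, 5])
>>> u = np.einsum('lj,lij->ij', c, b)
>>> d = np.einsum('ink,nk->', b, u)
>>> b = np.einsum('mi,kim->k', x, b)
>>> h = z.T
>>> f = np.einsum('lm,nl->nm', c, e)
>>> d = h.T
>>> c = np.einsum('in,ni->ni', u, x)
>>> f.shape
(19, 13)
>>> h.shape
(5, 5)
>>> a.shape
(5, 5)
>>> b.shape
(19,)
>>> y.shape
()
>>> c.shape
(13, 5)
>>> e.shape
(19, 19)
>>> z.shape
(5, 5)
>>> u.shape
(5, 13)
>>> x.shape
(13, 5)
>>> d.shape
(5, 5)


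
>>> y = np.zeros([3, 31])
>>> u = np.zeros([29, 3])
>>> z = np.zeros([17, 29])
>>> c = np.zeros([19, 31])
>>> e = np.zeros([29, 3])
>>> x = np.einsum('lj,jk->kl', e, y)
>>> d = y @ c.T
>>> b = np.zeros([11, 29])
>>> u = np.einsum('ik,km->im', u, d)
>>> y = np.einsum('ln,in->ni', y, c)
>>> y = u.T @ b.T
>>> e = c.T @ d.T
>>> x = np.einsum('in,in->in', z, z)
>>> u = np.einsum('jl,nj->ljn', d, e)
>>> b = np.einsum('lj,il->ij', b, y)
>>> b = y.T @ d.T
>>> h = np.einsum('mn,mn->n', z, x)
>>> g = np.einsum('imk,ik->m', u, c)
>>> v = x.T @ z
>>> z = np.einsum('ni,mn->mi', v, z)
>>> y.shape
(19, 11)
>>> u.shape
(19, 3, 31)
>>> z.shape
(17, 29)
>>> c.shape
(19, 31)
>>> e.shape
(31, 3)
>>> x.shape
(17, 29)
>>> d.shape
(3, 19)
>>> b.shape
(11, 3)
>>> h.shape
(29,)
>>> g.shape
(3,)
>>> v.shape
(29, 29)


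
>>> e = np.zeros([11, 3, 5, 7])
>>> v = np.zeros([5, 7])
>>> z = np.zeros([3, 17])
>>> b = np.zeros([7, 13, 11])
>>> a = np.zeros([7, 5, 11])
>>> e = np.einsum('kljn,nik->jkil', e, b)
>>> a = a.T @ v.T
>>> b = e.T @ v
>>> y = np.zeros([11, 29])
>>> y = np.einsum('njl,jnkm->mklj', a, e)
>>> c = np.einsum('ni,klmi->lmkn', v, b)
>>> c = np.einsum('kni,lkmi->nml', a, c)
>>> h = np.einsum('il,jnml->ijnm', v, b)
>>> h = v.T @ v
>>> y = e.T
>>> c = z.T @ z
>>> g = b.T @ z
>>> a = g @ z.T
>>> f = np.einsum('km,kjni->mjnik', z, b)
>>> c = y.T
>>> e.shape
(5, 11, 13, 3)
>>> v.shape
(5, 7)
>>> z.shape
(3, 17)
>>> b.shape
(3, 13, 11, 7)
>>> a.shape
(7, 11, 13, 3)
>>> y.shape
(3, 13, 11, 5)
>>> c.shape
(5, 11, 13, 3)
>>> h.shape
(7, 7)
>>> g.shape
(7, 11, 13, 17)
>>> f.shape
(17, 13, 11, 7, 3)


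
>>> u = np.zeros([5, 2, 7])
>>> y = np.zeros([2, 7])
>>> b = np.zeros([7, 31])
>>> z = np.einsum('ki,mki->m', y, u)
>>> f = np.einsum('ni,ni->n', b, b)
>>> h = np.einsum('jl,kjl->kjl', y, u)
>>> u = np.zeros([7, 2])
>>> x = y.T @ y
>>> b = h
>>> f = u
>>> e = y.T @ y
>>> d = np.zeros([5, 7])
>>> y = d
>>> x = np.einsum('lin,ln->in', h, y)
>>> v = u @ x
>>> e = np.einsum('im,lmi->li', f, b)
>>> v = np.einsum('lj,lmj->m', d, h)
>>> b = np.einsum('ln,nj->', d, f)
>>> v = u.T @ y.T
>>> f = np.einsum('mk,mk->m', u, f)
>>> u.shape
(7, 2)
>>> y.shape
(5, 7)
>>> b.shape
()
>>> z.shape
(5,)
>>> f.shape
(7,)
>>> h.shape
(5, 2, 7)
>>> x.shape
(2, 7)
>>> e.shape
(5, 7)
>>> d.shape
(5, 7)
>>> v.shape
(2, 5)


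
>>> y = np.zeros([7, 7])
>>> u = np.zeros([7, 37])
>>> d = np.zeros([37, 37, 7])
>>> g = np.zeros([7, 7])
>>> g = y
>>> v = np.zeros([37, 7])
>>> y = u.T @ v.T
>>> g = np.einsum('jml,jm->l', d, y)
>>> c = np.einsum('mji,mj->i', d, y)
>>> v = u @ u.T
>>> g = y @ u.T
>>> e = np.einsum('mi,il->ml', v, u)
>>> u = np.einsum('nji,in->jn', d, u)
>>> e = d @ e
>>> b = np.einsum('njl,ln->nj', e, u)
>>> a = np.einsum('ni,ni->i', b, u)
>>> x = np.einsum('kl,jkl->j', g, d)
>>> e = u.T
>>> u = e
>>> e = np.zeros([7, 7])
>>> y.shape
(37, 37)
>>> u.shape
(37, 37)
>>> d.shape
(37, 37, 7)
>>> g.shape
(37, 7)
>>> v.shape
(7, 7)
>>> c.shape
(7,)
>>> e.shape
(7, 7)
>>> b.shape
(37, 37)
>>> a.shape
(37,)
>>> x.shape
(37,)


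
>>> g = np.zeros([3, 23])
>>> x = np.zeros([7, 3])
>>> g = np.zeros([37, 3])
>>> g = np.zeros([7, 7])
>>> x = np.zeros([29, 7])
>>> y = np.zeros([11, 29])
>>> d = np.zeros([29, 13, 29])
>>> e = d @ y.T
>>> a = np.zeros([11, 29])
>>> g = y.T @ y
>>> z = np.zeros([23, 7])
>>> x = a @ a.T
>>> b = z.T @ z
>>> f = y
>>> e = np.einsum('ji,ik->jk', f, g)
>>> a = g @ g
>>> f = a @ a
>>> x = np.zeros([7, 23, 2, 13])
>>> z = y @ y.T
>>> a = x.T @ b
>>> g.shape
(29, 29)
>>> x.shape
(7, 23, 2, 13)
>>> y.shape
(11, 29)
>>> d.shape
(29, 13, 29)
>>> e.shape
(11, 29)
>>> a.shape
(13, 2, 23, 7)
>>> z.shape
(11, 11)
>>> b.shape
(7, 7)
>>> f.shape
(29, 29)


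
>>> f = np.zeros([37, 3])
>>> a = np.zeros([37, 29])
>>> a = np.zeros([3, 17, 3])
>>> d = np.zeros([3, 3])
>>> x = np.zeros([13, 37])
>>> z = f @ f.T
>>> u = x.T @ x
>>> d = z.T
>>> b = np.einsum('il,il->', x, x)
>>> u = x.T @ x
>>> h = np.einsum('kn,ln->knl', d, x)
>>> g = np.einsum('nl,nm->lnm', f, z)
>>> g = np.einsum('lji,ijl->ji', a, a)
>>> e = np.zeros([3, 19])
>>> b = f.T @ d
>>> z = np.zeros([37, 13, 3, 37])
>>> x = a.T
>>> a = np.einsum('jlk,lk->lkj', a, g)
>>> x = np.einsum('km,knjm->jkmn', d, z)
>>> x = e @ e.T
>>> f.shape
(37, 3)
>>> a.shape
(17, 3, 3)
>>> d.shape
(37, 37)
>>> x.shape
(3, 3)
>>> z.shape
(37, 13, 3, 37)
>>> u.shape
(37, 37)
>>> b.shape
(3, 37)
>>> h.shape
(37, 37, 13)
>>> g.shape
(17, 3)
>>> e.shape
(3, 19)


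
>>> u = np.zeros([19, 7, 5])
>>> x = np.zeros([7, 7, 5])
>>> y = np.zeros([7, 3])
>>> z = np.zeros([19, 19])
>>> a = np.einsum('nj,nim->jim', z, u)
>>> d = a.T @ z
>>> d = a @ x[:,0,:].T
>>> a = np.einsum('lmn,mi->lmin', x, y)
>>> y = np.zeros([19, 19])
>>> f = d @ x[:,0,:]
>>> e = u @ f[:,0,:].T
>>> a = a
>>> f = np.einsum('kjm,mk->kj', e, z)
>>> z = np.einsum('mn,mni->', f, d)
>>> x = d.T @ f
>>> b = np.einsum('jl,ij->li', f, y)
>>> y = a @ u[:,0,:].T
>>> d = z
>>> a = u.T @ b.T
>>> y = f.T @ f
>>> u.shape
(19, 7, 5)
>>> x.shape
(7, 7, 7)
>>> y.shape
(7, 7)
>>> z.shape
()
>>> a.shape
(5, 7, 7)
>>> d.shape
()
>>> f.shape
(19, 7)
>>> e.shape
(19, 7, 19)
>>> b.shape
(7, 19)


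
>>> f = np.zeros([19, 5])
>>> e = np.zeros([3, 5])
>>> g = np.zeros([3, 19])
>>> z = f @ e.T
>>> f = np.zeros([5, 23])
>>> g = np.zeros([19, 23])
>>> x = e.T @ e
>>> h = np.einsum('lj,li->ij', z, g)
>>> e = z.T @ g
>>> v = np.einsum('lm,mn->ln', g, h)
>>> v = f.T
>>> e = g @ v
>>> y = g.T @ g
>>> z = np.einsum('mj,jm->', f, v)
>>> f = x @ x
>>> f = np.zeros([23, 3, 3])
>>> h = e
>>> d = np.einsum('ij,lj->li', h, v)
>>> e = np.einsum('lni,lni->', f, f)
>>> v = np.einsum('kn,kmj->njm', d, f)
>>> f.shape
(23, 3, 3)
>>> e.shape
()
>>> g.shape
(19, 23)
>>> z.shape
()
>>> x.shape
(5, 5)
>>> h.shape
(19, 5)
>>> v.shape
(19, 3, 3)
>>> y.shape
(23, 23)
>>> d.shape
(23, 19)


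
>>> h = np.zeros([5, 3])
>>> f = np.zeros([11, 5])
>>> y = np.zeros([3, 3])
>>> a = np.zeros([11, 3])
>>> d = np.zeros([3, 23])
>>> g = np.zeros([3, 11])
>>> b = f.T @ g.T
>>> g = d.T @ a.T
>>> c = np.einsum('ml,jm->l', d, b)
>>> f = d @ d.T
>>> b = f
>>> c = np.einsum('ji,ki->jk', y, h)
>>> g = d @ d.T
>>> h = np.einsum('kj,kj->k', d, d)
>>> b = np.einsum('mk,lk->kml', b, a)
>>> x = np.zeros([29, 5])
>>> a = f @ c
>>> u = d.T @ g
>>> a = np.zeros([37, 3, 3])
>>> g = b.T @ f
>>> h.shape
(3,)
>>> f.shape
(3, 3)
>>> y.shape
(3, 3)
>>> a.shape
(37, 3, 3)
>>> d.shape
(3, 23)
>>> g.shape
(11, 3, 3)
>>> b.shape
(3, 3, 11)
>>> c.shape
(3, 5)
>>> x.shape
(29, 5)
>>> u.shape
(23, 3)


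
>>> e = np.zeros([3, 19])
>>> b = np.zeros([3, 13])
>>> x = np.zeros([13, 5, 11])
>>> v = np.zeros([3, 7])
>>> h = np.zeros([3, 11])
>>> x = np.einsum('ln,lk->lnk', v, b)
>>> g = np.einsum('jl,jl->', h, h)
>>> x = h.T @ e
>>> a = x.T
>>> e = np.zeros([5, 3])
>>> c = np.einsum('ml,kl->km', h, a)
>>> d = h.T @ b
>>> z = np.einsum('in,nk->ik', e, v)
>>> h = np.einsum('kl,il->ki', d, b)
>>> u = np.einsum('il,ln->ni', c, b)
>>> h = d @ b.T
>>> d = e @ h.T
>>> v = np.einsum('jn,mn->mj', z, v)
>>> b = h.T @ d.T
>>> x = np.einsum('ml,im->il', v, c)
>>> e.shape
(5, 3)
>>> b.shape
(3, 5)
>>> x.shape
(19, 5)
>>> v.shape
(3, 5)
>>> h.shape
(11, 3)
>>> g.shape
()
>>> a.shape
(19, 11)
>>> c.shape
(19, 3)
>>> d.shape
(5, 11)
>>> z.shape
(5, 7)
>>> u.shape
(13, 19)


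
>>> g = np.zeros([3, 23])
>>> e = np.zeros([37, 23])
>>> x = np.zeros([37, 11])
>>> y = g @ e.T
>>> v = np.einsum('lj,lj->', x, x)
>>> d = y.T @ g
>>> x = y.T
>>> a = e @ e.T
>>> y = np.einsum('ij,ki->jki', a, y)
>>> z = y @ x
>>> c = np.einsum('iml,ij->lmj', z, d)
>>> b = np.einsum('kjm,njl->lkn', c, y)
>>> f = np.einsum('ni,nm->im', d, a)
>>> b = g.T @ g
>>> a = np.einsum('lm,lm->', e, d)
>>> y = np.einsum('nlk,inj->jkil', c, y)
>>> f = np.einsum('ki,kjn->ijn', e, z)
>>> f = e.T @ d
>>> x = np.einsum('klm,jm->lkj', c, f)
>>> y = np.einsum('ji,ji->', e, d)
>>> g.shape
(3, 23)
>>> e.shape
(37, 23)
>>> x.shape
(3, 3, 23)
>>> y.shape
()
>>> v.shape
()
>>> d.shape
(37, 23)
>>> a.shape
()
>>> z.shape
(37, 3, 3)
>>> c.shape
(3, 3, 23)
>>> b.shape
(23, 23)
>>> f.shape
(23, 23)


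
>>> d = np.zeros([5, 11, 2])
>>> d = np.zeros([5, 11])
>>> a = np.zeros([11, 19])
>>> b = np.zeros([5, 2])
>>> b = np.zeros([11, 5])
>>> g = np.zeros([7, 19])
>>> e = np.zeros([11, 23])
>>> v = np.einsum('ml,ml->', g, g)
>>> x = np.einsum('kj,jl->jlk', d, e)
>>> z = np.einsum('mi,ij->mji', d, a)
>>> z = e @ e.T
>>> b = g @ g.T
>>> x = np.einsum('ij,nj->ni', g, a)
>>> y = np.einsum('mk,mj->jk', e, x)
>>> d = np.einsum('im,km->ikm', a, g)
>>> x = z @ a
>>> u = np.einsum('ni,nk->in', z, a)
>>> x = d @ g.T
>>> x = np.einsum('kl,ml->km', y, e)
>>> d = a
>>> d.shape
(11, 19)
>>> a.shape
(11, 19)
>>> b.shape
(7, 7)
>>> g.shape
(7, 19)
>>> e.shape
(11, 23)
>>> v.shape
()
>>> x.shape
(7, 11)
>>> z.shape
(11, 11)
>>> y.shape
(7, 23)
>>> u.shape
(11, 11)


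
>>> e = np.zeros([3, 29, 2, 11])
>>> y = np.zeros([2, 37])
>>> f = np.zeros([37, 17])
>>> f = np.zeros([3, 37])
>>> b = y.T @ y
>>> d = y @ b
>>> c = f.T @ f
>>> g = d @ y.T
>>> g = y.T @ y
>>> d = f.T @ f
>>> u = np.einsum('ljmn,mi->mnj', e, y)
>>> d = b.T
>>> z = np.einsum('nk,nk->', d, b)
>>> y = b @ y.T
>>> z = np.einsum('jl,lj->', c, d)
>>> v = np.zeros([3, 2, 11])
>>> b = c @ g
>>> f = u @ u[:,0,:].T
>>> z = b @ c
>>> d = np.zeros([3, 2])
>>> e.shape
(3, 29, 2, 11)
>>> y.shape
(37, 2)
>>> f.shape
(2, 11, 2)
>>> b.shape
(37, 37)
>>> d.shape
(3, 2)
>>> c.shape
(37, 37)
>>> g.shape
(37, 37)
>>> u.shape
(2, 11, 29)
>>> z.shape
(37, 37)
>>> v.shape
(3, 2, 11)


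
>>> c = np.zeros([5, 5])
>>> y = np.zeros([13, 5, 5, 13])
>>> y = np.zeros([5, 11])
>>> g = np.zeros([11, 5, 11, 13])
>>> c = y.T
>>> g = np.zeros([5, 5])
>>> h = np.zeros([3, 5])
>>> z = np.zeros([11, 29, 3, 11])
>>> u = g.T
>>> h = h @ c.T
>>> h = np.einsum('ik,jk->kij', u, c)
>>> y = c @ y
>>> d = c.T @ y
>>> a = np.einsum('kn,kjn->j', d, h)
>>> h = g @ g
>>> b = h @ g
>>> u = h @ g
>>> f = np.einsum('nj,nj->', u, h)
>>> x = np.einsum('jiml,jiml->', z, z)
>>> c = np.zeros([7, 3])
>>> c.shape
(7, 3)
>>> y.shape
(11, 11)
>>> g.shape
(5, 5)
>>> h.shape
(5, 5)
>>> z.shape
(11, 29, 3, 11)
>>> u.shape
(5, 5)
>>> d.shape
(5, 11)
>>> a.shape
(5,)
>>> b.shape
(5, 5)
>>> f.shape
()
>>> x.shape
()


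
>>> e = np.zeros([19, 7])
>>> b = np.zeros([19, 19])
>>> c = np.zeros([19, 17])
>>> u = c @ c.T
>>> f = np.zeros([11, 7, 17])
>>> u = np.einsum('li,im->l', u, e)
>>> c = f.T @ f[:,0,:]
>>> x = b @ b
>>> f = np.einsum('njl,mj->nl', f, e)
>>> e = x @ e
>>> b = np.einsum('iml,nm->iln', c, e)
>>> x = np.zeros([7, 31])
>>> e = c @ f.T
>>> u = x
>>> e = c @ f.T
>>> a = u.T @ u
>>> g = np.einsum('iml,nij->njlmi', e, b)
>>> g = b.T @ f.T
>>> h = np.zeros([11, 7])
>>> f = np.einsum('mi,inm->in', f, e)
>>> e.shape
(17, 7, 11)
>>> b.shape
(17, 17, 19)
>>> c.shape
(17, 7, 17)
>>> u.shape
(7, 31)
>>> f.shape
(17, 7)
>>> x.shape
(7, 31)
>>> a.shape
(31, 31)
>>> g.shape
(19, 17, 11)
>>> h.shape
(11, 7)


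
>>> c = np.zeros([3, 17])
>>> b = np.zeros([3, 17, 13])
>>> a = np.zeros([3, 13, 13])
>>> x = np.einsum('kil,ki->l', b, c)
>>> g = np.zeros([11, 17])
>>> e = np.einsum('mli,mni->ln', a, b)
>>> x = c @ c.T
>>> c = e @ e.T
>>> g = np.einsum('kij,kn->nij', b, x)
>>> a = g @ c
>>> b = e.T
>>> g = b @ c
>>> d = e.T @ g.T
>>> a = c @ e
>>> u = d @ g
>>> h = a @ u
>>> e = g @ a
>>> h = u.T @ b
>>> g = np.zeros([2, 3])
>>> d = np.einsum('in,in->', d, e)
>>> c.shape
(13, 13)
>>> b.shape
(17, 13)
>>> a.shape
(13, 17)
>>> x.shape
(3, 3)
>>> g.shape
(2, 3)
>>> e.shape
(17, 17)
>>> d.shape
()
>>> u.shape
(17, 13)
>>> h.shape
(13, 13)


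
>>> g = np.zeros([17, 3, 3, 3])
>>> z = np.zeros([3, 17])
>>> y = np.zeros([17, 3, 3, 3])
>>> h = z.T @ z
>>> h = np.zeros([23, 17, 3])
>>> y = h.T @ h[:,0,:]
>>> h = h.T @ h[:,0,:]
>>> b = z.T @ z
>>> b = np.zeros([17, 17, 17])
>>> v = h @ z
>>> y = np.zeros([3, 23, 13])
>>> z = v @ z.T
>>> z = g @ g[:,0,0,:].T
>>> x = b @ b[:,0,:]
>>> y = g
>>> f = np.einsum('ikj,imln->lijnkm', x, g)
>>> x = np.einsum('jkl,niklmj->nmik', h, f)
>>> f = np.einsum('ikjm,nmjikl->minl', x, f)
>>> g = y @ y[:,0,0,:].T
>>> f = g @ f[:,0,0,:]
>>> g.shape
(17, 3, 3, 17)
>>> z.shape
(17, 3, 3, 17)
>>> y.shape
(17, 3, 3, 3)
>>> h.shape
(3, 17, 3)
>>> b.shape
(17, 17, 17)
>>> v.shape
(3, 17, 17)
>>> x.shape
(3, 17, 17, 17)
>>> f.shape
(17, 3, 3, 3)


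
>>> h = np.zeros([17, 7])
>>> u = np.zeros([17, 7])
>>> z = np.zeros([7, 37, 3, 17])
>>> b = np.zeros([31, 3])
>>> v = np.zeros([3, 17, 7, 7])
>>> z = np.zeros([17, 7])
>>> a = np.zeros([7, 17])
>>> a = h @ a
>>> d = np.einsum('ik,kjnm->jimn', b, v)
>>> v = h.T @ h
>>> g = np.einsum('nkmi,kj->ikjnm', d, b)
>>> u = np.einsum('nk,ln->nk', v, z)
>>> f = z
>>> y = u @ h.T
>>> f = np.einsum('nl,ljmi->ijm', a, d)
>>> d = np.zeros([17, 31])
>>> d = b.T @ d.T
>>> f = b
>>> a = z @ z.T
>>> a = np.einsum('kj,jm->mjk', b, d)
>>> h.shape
(17, 7)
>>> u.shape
(7, 7)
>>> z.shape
(17, 7)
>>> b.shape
(31, 3)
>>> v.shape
(7, 7)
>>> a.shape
(17, 3, 31)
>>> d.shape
(3, 17)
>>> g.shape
(7, 31, 3, 17, 7)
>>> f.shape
(31, 3)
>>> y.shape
(7, 17)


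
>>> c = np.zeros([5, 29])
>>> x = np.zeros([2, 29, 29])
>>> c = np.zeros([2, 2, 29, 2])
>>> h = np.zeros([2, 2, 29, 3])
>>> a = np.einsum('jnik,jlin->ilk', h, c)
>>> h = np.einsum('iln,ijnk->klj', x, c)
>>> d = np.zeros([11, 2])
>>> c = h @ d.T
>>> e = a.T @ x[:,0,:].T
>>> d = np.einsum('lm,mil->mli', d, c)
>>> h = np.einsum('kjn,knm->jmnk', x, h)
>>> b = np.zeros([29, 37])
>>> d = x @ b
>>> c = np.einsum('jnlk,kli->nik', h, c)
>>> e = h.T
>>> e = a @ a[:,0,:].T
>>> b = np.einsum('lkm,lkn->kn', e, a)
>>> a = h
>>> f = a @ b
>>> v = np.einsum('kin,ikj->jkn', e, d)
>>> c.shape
(2, 11, 2)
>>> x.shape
(2, 29, 29)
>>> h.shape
(29, 2, 29, 2)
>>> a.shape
(29, 2, 29, 2)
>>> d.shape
(2, 29, 37)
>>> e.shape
(29, 2, 29)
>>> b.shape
(2, 3)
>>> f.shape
(29, 2, 29, 3)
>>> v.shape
(37, 29, 29)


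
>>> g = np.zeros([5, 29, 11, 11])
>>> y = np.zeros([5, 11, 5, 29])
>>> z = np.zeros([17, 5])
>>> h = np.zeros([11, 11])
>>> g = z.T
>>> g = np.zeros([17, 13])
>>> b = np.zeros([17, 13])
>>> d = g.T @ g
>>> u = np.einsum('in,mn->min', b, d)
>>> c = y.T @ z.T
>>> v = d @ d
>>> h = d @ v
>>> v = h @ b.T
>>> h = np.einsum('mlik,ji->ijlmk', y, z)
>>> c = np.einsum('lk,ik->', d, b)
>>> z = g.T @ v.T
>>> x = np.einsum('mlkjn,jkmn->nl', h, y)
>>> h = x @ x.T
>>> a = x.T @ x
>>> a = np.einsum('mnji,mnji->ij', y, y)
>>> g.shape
(17, 13)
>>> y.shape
(5, 11, 5, 29)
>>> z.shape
(13, 13)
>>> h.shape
(29, 29)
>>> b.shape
(17, 13)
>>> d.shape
(13, 13)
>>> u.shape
(13, 17, 13)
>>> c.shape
()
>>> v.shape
(13, 17)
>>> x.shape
(29, 17)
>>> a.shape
(29, 5)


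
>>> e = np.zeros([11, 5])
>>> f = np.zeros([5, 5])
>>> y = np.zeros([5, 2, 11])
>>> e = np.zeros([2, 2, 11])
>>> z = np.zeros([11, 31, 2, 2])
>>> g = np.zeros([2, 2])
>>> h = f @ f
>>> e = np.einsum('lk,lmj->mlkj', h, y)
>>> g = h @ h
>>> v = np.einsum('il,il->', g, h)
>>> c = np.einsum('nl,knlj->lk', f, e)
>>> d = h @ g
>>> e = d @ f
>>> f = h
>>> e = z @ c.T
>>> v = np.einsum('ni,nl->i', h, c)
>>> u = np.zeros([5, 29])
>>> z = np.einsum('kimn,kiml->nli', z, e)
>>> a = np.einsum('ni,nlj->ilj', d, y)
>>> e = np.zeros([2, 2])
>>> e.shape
(2, 2)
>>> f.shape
(5, 5)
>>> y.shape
(5, 2, 11)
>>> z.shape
(2, 5, 31)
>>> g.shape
(5, 5)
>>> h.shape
(5, 5)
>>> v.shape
(5,)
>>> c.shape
(5, 2)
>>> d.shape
(5, 5)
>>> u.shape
(5, 29)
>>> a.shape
(5, 2, 11)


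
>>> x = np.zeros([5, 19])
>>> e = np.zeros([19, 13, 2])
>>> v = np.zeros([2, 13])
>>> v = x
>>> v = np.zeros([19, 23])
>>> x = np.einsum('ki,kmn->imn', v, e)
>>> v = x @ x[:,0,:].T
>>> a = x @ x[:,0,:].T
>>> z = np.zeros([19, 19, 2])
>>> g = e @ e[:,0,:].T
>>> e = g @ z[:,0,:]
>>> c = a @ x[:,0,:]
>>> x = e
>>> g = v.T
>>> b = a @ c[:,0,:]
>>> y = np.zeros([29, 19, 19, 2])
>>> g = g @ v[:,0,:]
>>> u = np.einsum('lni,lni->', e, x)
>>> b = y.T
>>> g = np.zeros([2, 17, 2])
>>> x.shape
(19, 13, 2)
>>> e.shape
(19, 13, 2)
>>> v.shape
(23, 13, 23)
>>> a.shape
(23, 13, 23)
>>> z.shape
(19, 19, 2)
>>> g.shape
(2, 17, 2)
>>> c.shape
(23, 13, 2)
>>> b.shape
(2, 19, 19, 29)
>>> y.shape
(29, 19, 19, 2)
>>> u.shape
()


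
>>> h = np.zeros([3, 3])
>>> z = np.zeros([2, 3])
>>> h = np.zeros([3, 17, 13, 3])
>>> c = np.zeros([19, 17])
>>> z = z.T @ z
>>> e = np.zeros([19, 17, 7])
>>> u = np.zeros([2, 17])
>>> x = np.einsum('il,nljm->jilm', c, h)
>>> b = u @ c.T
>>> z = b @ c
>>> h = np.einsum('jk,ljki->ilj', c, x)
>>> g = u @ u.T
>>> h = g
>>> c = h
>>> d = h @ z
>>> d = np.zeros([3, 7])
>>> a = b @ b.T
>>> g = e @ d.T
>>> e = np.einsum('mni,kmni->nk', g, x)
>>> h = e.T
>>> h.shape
(13, 17)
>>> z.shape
(2, 17)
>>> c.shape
(2, 2)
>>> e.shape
(17, 13)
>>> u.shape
(2, 17)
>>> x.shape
(13, 19, 17, 3)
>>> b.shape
(2, 19)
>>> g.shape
(19, 17, 3)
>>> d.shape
(3, 7)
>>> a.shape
(2, 2)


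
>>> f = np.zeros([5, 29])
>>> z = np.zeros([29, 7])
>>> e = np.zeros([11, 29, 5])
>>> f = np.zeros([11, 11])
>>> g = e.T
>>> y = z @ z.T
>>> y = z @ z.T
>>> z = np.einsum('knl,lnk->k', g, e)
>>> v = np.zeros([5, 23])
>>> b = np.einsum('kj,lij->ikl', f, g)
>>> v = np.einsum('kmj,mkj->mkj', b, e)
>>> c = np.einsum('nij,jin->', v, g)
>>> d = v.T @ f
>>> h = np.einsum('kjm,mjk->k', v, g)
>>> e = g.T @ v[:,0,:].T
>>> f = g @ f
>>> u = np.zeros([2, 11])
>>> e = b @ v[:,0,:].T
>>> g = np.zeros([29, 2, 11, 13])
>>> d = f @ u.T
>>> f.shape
(5, 29, 11)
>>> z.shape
(5,)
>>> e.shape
(29, 11, 11)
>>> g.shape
(29, 2, 11, 13)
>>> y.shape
(29, 29)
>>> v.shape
(11, 29, 5)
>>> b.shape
(29, 11, 5)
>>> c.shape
()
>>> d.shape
(5, 29, 2)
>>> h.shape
(11,)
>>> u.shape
(2, 11)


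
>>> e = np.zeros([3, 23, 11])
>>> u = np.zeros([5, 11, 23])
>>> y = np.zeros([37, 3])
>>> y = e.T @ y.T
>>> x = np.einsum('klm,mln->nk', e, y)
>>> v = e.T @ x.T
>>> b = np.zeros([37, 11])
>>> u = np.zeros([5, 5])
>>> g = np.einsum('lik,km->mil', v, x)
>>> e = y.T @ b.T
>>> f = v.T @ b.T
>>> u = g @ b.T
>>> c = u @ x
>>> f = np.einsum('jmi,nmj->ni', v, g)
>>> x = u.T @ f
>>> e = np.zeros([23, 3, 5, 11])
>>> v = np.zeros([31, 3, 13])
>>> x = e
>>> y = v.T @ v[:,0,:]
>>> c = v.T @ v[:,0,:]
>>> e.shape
(23, 3, 5, 11)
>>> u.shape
(3, 23, 37)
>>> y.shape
(13, 3, 13)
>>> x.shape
(23, 3, 5, 11)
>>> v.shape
(31, 3, 13)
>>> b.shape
(37, 11)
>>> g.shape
(3, 23, 11)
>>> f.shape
(3, 37)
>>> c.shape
(13, 3, 13)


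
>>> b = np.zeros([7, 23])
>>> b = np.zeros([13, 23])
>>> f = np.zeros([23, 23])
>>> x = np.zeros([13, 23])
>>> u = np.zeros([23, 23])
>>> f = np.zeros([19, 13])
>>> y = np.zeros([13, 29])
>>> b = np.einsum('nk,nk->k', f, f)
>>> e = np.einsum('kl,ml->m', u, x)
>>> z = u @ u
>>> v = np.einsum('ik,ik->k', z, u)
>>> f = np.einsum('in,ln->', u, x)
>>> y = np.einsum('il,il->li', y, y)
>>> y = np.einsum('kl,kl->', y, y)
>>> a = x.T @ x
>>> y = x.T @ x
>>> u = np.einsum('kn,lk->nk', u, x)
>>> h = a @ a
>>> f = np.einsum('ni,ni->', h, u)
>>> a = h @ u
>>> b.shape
(13,)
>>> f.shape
()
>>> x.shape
(13, 23)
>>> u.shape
(23, 23)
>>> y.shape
(23, 23)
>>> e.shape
(13,)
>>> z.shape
(23, 23)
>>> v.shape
(23,)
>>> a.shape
(23, 23)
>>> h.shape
(23, 23)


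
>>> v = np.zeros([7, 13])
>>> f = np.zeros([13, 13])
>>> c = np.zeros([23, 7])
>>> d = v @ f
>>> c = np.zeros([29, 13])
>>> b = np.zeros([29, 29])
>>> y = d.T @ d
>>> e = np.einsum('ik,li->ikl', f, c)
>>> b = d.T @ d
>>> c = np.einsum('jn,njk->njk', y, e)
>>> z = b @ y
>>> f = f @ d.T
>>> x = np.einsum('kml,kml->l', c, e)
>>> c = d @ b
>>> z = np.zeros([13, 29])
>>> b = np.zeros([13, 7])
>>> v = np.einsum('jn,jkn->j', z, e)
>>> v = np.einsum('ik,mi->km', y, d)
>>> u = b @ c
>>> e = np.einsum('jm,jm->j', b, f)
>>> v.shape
(13, 7)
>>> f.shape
(13, 7)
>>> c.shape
(7, 13)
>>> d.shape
(7, 13)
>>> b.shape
(13, 7)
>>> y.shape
(13, 13)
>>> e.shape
(13,)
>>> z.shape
(13, 29)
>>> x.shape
(29,)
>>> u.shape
(13, 13)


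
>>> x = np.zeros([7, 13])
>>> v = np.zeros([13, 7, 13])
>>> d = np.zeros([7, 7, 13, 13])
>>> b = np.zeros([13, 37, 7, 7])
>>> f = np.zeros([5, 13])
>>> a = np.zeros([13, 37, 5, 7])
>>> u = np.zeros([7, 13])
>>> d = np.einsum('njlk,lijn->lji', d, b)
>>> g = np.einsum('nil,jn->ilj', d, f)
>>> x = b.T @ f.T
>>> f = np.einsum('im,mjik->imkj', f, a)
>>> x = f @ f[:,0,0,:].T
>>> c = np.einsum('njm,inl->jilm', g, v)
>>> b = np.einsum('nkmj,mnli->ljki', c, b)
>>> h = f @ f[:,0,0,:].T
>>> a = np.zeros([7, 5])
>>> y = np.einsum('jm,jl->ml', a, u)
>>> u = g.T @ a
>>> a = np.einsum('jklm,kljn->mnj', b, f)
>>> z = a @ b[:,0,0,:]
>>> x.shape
(5, 13, 7, 5)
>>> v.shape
(13, 7, 13)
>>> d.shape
(13, 7, 37)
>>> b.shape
(7, 5, 13, 7)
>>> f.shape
(5, 13, 7, 37)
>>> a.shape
(7, 37, 7)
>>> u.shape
(5, 37, 5)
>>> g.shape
(7, 37, 5)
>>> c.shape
(37, 13, 13, 5)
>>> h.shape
(5, 13, 7, 5)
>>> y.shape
(5, 13)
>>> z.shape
(7, 37, 7)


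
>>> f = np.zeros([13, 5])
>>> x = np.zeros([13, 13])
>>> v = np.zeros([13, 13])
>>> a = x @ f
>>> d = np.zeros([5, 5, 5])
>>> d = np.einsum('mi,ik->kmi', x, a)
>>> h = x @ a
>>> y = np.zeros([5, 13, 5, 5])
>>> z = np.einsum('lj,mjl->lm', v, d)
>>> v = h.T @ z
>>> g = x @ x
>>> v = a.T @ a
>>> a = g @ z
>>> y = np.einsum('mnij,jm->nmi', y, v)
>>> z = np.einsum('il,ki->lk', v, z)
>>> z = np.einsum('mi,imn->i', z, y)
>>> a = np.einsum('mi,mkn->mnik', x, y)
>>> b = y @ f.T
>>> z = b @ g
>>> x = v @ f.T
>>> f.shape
(13, 5)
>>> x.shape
(5, 13)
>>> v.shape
(5, 5)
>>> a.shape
(13, 5, 13, 5)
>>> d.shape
(5, 13, 13)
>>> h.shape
(13, 5)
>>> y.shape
(13, 5, 5)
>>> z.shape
(13, 5, 13)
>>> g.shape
(13, 13)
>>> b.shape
(13, 5, 13)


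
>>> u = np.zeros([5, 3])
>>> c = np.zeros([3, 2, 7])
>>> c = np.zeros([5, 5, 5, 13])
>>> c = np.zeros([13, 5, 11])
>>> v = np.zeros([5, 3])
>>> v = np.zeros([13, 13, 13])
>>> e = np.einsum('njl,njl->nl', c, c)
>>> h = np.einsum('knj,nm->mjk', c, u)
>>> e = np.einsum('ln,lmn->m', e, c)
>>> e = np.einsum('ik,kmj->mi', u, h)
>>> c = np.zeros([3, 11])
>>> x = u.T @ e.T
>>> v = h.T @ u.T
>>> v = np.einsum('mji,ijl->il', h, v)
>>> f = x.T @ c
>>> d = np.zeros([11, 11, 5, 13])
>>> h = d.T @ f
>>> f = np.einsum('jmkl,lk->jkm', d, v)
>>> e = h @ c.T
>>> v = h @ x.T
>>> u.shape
(5, 3)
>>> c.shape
(3, 11)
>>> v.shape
(13, 5, 11, 3)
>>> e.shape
(13, 5, 11, 3)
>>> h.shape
(13, 5, 11, 11)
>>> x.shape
(3, 11)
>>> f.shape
(11, 5, 11)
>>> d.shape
(11, 11, 5, 13)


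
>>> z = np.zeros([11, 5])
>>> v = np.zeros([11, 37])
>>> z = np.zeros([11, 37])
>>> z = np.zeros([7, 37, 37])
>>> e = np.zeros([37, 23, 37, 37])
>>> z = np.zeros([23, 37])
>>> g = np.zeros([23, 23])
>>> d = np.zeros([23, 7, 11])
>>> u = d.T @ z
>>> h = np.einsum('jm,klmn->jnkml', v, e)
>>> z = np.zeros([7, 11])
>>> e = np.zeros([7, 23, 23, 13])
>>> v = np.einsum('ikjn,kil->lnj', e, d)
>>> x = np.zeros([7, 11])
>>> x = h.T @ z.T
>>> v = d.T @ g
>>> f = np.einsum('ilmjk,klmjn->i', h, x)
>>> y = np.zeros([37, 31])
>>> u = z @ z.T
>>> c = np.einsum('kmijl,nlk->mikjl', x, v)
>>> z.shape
(7, 11)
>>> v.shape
(11, 7, 23)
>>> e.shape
(7, 23, 23, 13)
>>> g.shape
(23, 23)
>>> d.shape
(23, 7, 11)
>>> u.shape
(7, 7)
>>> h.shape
(11, 37, 37, 37, 23)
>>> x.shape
(23, 37, 37, 37, 7)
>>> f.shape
(11,)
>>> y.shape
(37, 31)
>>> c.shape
(37, 37, 23, 37, 7)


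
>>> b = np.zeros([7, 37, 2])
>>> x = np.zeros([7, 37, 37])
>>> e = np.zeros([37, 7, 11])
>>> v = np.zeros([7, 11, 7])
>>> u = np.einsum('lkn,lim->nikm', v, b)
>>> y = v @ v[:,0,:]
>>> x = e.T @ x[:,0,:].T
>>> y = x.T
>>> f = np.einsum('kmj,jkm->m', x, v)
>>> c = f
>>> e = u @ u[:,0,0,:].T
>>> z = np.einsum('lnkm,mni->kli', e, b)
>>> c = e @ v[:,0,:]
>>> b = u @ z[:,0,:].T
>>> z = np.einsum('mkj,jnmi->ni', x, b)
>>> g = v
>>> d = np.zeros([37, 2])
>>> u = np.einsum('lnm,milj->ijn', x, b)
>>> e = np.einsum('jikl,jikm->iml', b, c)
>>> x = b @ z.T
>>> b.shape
(7, 37, 11, 11)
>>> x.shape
(7, 37, 11, 37)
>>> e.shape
(37, 7, 11)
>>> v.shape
(7, 11, 7)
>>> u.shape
(37, 11, 7)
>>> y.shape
(7, 7, 11)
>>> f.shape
(7,)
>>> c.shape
(7, 37, 11, 7)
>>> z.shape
(37, 11)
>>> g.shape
(7, 11, 7)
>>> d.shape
(37, 2)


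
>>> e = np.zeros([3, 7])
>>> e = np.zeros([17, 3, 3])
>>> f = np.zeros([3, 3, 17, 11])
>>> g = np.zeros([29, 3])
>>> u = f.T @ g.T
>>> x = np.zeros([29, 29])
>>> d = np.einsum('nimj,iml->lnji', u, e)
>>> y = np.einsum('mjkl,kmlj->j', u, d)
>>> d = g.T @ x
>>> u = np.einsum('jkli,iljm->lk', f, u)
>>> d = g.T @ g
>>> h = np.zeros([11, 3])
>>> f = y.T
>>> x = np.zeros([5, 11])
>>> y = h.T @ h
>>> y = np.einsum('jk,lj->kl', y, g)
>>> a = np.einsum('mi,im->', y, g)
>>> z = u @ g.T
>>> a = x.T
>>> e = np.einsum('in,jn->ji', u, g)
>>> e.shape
(29, 17)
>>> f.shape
(17,)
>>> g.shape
(29, 3)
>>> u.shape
(17, 3)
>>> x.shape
(5, 11)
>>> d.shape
(3, 3)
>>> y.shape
(3, 29)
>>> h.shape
(11, 3)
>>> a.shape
(11, 5)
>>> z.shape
(17, 29)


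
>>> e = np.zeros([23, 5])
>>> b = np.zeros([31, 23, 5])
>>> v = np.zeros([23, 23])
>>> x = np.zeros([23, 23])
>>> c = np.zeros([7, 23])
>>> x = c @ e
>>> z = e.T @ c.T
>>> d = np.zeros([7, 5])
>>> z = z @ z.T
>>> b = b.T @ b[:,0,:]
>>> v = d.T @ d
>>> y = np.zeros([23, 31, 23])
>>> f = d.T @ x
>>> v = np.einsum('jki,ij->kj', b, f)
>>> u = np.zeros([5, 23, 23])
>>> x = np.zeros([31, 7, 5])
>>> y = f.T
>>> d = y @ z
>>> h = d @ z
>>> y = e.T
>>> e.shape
(23, 5)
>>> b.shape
(5, 23, 5)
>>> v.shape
(23, 5)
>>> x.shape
(31, 7, 5)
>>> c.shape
(7, 23)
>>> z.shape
(5, 5)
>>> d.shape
(5, 5)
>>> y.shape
(5, 23)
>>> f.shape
(5, 5)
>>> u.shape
(5, 23, 23)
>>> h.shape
(5, 5)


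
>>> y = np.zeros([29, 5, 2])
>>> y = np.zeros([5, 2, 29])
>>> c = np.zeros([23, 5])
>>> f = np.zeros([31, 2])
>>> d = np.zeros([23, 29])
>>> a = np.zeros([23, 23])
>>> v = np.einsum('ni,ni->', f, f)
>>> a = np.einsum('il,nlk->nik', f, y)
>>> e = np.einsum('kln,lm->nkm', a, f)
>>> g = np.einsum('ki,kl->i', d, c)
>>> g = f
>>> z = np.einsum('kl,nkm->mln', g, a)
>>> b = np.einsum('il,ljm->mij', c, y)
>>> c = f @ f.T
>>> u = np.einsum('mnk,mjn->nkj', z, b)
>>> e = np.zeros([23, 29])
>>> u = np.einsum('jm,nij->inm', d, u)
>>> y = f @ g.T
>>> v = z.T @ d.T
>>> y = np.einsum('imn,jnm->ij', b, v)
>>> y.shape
(29, 5)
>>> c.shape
(31, 31)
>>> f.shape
(31, 2)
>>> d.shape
(23, 29)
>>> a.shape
(5, 31, 29)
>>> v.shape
(5, 2, 23)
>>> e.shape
(23, 29)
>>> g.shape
(31, 2)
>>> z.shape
(29, 2, 5)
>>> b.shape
(29, 23, 2)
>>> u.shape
(5, 2, 29)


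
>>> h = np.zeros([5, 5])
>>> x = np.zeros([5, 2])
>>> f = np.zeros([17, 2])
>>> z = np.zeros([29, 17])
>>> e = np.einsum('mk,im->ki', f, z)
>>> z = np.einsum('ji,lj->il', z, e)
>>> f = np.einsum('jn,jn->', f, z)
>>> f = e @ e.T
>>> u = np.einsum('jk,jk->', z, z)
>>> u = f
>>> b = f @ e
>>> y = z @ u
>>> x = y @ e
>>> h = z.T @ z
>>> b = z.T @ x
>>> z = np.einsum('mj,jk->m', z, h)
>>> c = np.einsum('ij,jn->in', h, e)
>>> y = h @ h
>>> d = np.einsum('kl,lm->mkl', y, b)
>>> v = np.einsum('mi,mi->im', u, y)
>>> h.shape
(2, 2)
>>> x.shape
(17, 29)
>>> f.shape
(2, 2)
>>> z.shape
(17,)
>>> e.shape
(2, 29)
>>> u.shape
(2, 2)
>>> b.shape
(2, 29)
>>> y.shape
(2, 2)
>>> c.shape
(2, 29)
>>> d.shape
(29, 2, 2)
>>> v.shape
(2, 2)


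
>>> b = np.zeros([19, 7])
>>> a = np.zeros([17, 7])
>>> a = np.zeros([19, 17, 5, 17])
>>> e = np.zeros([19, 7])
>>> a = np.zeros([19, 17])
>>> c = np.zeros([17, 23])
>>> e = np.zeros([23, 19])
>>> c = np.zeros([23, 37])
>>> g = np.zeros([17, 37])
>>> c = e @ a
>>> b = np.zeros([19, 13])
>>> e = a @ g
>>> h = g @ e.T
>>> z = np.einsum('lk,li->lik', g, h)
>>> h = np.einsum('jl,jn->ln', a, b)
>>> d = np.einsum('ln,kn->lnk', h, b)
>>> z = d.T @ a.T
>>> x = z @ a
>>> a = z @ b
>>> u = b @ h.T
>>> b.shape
(19, 13)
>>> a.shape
(19, 13, 13)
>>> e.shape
(19, 37)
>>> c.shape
(23, 17)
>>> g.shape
(17, 37)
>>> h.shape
(17, 13)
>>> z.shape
(19, 13, 19)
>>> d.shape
(17, 13, 19)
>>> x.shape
(19, 13, 17)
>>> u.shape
(19, 17)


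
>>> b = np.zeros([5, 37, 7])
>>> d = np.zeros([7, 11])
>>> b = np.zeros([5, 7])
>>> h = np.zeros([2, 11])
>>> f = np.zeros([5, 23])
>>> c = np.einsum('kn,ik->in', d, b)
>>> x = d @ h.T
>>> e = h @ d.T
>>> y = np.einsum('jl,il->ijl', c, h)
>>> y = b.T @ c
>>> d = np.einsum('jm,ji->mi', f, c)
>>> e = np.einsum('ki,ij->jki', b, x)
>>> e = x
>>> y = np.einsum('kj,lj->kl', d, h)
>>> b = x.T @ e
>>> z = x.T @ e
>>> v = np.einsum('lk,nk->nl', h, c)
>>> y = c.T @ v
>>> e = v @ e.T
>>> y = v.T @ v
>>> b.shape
(2, 2)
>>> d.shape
(23, 11)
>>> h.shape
(2, 11)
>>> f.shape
(5, 23)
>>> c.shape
(5, 11)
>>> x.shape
(7, 2)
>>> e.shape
(5, 7)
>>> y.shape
(2, 2)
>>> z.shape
(2, 2)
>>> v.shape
(5, 2)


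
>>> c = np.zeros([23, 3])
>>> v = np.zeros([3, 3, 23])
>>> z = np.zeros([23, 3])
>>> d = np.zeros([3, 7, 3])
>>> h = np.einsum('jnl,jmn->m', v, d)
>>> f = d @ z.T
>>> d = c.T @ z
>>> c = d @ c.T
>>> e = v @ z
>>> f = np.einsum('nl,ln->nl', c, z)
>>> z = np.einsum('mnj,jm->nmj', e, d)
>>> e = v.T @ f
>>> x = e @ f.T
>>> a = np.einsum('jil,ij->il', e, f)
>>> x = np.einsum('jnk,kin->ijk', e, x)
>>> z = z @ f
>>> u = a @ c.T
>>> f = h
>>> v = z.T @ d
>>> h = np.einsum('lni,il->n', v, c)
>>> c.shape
(3, 23)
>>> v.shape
(23, 3, 3)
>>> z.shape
(3, 3, 23)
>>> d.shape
(3, 3)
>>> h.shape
(3,)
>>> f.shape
(7,)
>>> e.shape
(23, 3, 23)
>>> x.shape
(3, 23, 23)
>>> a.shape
(3, 23)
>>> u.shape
(3, 3)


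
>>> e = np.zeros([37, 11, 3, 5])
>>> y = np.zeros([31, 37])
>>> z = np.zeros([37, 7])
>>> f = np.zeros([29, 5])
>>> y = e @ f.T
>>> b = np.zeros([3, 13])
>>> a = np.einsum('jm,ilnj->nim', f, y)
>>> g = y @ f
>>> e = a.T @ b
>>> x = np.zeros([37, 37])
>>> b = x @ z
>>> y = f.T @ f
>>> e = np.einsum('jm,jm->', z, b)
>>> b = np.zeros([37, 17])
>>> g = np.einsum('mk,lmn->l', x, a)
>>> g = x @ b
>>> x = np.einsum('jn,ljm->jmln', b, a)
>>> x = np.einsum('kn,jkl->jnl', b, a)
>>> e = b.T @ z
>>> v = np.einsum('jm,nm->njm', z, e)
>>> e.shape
(17, 7)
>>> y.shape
(5, 5)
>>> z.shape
(37, 7)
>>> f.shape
(29, 5)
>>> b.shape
(37, 17)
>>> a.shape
(3, 37, 5)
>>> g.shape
(37, 17)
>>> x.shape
(3, 17, 5)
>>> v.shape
(17, 37, 7)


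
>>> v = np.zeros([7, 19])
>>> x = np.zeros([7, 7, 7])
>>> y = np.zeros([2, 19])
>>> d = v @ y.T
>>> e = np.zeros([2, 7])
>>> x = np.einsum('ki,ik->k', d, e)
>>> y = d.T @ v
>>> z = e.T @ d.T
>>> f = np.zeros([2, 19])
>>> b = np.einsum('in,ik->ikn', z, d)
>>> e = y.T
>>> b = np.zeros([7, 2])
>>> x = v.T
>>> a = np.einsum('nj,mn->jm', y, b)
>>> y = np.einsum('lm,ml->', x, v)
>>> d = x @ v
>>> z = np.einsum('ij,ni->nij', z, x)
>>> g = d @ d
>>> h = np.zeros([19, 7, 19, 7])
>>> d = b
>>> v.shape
(7, 19)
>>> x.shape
(19, 7)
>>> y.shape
()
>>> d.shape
(7, 2)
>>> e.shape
(19, 2)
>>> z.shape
(19, 7, 7)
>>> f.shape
(2, 19)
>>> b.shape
(7, 2)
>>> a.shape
(19, 7)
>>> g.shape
(19, 19)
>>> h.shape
(19, 7, 19, 7)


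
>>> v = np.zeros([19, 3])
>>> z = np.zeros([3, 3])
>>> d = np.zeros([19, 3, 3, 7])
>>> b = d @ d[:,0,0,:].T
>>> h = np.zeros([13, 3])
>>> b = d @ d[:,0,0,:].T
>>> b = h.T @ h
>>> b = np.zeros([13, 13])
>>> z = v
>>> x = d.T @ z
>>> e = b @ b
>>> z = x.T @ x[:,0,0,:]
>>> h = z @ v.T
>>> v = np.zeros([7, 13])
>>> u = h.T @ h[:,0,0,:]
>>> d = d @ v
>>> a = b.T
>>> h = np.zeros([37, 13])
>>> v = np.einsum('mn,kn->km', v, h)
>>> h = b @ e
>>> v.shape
(37, 7)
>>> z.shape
(3, 3, 3, 3)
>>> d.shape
(19, 3, 3, 13)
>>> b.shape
(13, 13)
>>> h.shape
(13, 13)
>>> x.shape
(7, 3, 3, 3)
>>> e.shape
(13, 13)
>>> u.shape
(19, 3, 3, 19)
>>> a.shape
(13, 13)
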